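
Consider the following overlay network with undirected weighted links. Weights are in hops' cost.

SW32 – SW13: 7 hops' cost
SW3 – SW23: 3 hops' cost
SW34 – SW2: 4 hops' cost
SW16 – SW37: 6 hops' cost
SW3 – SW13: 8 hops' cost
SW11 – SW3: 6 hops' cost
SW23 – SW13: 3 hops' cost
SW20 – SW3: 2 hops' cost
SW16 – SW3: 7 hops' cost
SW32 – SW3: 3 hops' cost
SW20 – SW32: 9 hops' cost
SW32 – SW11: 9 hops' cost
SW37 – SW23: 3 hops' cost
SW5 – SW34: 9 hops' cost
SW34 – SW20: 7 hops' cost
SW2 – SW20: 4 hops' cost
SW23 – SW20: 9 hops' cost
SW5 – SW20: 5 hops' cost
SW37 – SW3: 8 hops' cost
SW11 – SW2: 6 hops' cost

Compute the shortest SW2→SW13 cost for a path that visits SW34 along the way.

19 hops' cost

Shortest SW2→SW34: SW2 → SW34 = 4
Best SW34 to SW13: SW34 → SW20 → SW3 → SW23 → SW13 costing 15
Total via SW34: 4 + 15 = 19 hops' cost.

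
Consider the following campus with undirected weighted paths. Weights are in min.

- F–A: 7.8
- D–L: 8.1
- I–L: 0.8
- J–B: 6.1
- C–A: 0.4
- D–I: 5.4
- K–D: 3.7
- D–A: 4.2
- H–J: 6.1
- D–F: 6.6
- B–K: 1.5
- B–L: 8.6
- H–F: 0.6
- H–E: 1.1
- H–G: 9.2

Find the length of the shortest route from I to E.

Running Dijkstra from I:
I: 0
L: 0.8  (via I)
D: 5.4  (via I)
K: 9.1  (via D)
B: 9.4  (via L)
A: 9.6  (via D)
C: 10  (via A)
F: 12  (via D)
H: 12.6  (via F)
E: 13.7  (via H)
Shortest route: I–D–F–H–E = 13.7 min.

13.7 min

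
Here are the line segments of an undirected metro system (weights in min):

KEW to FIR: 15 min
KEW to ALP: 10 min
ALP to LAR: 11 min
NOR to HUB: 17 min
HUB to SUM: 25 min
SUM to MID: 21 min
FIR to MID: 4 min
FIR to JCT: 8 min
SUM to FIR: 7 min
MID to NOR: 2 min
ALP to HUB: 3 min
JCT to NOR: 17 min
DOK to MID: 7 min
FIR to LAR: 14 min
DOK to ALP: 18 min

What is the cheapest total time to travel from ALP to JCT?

Settle nodes by increasing distance from ALP:
ALP: 0
HUB: 3  (via ALP)
KEW: 10  (via ALP)
LAR: 11  (via ALP)
DOK: 18  (via ALP)
NOR: 20  (via HUB)
MID: 22  (via NOR)
FIR: 25  (via KEW)
SUM: 28  (via HUB)
JCT: 33  (via FIR)
Shortest route: ALP → KEW → FIR → JCT = 33 min.

33 min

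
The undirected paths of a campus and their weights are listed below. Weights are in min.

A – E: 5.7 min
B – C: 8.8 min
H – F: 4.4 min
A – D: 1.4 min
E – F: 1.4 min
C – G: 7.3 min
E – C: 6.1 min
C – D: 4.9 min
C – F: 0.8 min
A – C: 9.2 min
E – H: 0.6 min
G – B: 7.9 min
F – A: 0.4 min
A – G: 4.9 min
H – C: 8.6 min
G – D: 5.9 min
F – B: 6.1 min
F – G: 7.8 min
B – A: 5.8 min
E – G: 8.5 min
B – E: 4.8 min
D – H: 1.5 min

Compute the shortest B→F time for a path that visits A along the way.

6.2 min

Shortest B→A: B–A = 5.8
Best A to F: A–F costing 0.4
Total via A: 5.8 + 0.4 = 6.2 min.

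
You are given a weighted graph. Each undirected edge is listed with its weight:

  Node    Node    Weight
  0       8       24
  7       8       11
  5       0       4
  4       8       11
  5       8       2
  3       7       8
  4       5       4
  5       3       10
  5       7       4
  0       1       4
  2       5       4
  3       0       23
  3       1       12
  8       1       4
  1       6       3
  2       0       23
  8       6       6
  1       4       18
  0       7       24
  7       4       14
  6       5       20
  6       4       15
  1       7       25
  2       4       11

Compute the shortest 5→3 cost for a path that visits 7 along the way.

Shortest 5→7: 5 → 7 = 4
Best 7 to 3: 7 → 3 costing 8
Total via 7: 4 + 8 = 12.

12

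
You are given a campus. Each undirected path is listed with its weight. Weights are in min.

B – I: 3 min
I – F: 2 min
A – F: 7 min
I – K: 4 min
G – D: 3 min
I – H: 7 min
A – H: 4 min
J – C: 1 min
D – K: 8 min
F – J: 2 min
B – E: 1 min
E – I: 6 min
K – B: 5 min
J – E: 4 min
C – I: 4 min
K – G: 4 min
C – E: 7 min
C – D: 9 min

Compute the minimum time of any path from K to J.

8 min

Settle nodes by increasing distance from K:
K: 0
G: 4  (via K)
I: 4  (via K)
B: 5  (via K)
E: 6  (via B)
F: 6  (via I)
D: 7  (via G)
C: 8  (via I)
J: 8  (via F)
Shortest route: K–I–F–J = 8 min.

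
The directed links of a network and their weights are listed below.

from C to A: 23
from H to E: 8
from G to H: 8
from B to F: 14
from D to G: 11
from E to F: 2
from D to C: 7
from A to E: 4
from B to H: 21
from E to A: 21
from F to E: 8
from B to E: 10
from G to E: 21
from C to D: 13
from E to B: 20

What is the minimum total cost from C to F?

29

Compare a few routes:
C–A–E–F: 23+4+2 = 29
C–D–G–H–E–F: 13+11+8+8+2 = 42
Cheapest is C–A–E–F at 29.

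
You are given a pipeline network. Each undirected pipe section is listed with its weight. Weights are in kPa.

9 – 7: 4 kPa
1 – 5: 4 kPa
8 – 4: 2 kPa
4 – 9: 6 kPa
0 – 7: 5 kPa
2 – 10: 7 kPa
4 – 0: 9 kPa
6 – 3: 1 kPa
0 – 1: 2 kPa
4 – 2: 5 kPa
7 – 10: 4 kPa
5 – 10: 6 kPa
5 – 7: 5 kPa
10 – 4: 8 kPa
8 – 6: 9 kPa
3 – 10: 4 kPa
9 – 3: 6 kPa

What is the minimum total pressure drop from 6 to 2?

Candidate routes:
6–3–10–2: 1+4+7 = 12
6–8–4–2: 9+2+5 = 16
Cheapest is 6–3–10–2 at 12 kPa.

12 kPa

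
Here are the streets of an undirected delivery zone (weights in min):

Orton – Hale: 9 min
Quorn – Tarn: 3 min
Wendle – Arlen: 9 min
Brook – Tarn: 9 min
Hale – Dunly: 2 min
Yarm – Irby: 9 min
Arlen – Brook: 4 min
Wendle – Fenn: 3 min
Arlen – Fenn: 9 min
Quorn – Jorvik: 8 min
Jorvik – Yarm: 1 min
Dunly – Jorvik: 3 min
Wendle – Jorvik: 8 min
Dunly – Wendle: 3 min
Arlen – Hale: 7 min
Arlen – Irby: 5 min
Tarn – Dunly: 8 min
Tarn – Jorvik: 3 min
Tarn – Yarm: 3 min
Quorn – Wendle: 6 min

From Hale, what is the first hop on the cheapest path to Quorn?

Candidate routes:
Hale → Dunly → Jorvik → Yarm → Tarn → Quorn: 2+3+1+3+3 = 12
Hale → Dunly → Wendle → Quorn: 2+3+6 = 11
The minimum is 11 min via Hale → Dunly → Wendle → Quorn.
So from Hale the first move is to Dunly.

Dunly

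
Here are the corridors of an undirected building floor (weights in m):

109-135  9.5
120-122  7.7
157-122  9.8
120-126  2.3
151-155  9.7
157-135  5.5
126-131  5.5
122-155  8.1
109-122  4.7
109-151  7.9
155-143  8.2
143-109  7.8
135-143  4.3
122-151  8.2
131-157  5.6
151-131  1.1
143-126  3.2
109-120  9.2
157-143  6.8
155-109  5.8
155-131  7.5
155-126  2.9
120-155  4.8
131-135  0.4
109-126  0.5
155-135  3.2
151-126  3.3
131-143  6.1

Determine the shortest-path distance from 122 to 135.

Running Dijkstra from 122:
122: 0
109: 4.7  (via 122)
126: 5.2  (via 109)
120: 7.5  (via 126)
155: 8.1  (via 122)
151: 8.2  (via 122)
143: 8.4  (via 126)
131: 9.3  (via 151)
135: 9.7  (via 131)
Shortest route: 122–151–131–135 = 9.7 m.

9.7 m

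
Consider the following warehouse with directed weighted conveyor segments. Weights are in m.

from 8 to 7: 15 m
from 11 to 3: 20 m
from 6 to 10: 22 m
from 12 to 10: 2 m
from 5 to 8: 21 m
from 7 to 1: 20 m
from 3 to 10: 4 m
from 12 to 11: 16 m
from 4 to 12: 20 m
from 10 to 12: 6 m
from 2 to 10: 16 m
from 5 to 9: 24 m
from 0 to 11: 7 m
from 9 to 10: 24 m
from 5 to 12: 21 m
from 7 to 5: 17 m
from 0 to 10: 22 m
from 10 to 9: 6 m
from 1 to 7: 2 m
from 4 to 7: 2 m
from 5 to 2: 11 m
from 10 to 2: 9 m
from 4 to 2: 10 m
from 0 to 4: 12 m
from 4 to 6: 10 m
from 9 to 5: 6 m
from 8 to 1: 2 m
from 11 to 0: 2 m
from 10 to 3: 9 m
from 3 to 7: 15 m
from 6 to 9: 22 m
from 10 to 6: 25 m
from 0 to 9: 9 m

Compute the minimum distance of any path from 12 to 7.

26 m

Shortest distances from 12:
12: 0
10: 2  (via 12)
9: 8  (via 10)
2: 11  (via 10)
3: 11  (via 10)
5: 14  (via 9)
11: 16  (via 12)
0: 18  (via 11)
7: 26  (via 3)
Shortest route: 12 → 10 → 3 → 7 = 26 m.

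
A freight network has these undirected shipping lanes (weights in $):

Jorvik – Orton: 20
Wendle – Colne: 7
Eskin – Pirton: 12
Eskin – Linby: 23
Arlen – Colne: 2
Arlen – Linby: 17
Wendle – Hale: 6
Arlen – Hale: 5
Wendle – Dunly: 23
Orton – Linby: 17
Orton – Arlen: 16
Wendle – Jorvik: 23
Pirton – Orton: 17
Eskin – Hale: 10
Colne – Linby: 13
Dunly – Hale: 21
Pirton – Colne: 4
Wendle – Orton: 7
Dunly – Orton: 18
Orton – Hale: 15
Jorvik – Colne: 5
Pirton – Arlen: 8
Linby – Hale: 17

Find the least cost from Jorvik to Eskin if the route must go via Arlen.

Shortest Jorvik→Arlen: Jorvik–Colne–Arlen = 7
Best Arlen to Eskin: Arlen–Hale–Eskin costing 15
Total via Arlen: 7 + 15 = $22.

$22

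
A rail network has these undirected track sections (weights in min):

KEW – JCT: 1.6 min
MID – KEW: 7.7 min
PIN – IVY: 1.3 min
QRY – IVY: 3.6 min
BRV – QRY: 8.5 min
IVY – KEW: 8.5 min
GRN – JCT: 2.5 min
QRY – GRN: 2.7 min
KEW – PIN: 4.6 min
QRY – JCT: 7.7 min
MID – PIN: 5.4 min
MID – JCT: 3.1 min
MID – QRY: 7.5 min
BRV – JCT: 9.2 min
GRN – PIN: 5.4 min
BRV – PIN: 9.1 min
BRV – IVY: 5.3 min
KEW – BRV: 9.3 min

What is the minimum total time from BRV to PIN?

Running Dijkstra from BRV:
BRV: 0
IVY: 5.3  (via BRV)
PIN: 6.6  (via IVY)
Shortest route: BRV–IVY–PIN = 6.6 min.

6.6 min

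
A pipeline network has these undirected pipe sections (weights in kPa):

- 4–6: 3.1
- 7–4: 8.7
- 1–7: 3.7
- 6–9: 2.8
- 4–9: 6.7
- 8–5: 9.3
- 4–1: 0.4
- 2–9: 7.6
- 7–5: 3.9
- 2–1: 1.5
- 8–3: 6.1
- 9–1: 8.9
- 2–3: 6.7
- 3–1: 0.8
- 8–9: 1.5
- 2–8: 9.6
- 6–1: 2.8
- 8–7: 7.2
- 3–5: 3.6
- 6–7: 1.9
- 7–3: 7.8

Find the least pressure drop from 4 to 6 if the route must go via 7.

Shortest 4→7: 4 → 1 → 7 = 4.1
Best 7 to 6: 7 → 6 costing 1.9
Total via 7: 4.1 + 1.9 = 6 kPa.

6 kPa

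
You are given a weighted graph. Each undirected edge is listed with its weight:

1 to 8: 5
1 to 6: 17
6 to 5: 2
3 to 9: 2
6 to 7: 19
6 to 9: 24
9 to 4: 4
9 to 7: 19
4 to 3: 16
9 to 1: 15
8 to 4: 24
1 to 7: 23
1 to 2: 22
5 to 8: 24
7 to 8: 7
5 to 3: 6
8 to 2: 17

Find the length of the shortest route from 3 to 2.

39

Shortest distances from 3:
3: 0
9: 2  (via 3)
4: 6  (via 9)
5: 6  (via 3)
6: 8  (via 5)
1: 17  (via 9)
7: 21  (via 9)
8: 22  (via 1)
2: 39  (via 1)
Shortest route: 3 → 9 → 1 → 2 = 39.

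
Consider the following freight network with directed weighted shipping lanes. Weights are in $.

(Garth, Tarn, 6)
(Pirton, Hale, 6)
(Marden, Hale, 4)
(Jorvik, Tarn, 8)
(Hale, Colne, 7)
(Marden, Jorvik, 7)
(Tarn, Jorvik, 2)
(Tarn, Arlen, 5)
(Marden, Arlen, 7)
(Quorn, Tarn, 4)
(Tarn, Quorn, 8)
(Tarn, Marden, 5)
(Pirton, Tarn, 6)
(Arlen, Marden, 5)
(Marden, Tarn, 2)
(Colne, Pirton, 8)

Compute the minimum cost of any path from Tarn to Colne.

$16

Running Dijkstra from Tarn:
Tarn: 0
Jorvik: 2  (via Tarn)
Marden: 5  (via Tarn)
Arlen: 5  (via Tarn)
Quorn: 8  (via Tarn)
Hale: 9  (via Marden)
Colne: 16  (via Hale)
Shortest route: Tarn–Marden–Hale–Colne = $16.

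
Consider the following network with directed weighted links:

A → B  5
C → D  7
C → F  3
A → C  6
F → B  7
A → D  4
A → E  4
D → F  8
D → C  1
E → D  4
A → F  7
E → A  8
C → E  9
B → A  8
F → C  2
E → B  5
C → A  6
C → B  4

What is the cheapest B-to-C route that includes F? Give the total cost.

Shortest B→F: B → A → F = 15
Best F to C: F → C costing 2
Total via F: 15 + 2 = 17.

17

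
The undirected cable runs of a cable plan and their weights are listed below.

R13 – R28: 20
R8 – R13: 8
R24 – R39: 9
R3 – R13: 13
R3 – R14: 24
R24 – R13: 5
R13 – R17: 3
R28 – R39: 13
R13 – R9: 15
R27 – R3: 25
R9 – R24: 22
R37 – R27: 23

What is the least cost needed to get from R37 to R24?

66

Running Dijkstra from R37:
R37: 0
R27: 23  (via R37)
R3: 48  (via R27)
R13: 61  (via R3)
R17: 64  (via R13)
R24: 66  (via R13)
Shortest route: R37 → R27 → R3 → R13 → R24 = 66.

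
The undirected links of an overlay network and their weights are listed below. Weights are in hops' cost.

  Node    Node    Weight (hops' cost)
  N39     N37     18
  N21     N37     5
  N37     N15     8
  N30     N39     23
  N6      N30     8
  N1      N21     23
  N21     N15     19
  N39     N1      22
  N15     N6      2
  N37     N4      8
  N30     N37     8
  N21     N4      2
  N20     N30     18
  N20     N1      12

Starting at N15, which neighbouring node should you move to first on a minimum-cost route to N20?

N6

Candidate routes:
N15 → N37 → N30 → N20: 8+8+18 = 34
N15 → N6 → N30 → N20: 2+8+18 = 28
The minimum is 28 hops' cost via N15 → N6 → N30 → N20.
So from N15 the first move is to N6.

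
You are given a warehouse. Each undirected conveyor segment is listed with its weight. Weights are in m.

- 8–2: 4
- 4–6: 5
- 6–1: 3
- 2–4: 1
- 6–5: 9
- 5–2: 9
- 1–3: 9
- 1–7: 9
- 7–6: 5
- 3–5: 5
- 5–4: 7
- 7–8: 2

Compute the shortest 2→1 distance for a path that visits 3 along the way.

Best 2 to 3: 2 → 4 → 5 → 3 costing 13
Shortest 3→1: 3 → 1 = 9
Total via 3: 13 + 9 = 22 m.

22 m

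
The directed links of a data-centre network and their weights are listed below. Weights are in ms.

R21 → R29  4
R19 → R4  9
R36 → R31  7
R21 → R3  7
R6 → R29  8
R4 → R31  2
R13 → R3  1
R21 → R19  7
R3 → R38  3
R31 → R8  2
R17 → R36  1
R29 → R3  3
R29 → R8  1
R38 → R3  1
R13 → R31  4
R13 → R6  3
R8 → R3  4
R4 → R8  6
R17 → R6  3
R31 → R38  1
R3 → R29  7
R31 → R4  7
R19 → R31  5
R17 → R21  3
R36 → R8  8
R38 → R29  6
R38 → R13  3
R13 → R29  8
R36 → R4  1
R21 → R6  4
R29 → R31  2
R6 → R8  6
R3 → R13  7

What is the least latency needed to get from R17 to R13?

Settle nodes by increasing distance from R17:
R17: 0
R36: 1  (via R17)
R4: 2  (via R36)
R21: 3  (via R17)
R6: 3  (via R17)
R31: 4  (via R4)
R38: 5  (via R31)
R3: 6  (via R38)
R8: 6  (via R31)
R29: 7  (via R21)
R13: 8  (via R38)
Shortest route: R17–R36–R4–R31–R38–R13 = 8 ms.

8 ms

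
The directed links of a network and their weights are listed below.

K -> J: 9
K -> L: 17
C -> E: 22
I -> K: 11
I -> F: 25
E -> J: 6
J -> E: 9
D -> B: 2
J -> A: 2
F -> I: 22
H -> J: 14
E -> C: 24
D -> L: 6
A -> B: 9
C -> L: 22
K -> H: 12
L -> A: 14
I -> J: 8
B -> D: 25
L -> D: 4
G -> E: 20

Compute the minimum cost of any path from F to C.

63

Compare a few routes:
F - I - K - J - E - C: 22+11+9+9+24 = 75
F - I - J - E - C: 22+8+9+24 = 63
Cheapest is F - I - J - E - C at 63.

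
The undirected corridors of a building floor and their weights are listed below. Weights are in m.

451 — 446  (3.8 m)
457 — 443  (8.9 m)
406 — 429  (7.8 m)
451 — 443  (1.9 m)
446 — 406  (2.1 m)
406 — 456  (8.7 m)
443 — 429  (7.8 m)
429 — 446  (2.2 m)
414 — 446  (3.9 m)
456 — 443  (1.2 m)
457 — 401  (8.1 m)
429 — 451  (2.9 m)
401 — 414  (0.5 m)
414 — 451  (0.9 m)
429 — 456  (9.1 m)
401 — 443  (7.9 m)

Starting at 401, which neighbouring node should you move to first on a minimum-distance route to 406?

414

Candidate routes:
401 - 414 - 451 - 446 - 406: 0.5+0.9+3.8+2.1 = 7.3
401 - 414 - 446 - 406: 0.5+3.9+2.1 = 6.5
Cheapest is 401 - 414 - 446 - 406 at 6.5 m.
So from 401 the first move is to 414.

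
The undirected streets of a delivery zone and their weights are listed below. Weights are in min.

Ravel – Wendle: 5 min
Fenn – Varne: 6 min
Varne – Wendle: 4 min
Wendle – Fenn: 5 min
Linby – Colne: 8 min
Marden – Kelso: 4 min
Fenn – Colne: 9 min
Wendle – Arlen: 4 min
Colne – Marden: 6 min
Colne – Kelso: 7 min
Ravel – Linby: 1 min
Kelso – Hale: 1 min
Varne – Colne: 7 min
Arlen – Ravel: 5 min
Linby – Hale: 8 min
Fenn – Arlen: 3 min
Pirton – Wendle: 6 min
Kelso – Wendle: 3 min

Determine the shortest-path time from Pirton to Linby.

Compare a few routes:
Pirton → Wendle → Kelso → Hale → Linby: 6+3+1+8 = 18
Pirton → Wendle → Arlen → Ravel → Linby: 6+4+5+1 = 16
Pirton → Wendle → Fenn → Arlen → Ravel → Linby: 6+5+3+5+1 = 20
Pirton → Wendle → Ravel → Linby: 6+5+1 = 12
The minimum is 12 min via Pirton → Wendle → Ravel → Linby.

12 min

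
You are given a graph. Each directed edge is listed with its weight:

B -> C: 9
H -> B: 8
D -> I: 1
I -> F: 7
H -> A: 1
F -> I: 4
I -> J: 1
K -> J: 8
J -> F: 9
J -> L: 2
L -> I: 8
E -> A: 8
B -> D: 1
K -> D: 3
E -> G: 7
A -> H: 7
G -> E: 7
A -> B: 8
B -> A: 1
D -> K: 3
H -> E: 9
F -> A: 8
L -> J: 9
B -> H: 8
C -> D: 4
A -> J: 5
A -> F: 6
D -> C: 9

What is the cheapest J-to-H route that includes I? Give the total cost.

Shortest J→I: J–L–I = 10
Best I to H: I–F–A–H costing 22
Total via I: 10 + 22 = 32.

32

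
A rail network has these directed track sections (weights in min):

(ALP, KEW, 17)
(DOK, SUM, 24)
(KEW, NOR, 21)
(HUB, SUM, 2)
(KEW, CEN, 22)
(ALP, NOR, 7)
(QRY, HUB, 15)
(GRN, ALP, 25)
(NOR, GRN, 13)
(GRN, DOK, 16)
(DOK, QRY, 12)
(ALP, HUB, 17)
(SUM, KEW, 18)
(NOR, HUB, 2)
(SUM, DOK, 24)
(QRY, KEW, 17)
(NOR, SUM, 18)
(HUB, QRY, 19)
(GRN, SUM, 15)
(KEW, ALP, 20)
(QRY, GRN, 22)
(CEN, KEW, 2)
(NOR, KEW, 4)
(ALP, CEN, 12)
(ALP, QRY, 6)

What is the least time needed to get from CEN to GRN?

36 min

Candidate routes:
CEN–KEW–NOR–GRN: 2+21+13 = 36
CEN–KEW–ALP–QRY–GRN: 2+20+6+22 = 50
CEN–KEW–ALP–NOR–GRN: 2+20+7+13 = 42
The minimum is 36 min via CEN–KEW–NOR–GRN.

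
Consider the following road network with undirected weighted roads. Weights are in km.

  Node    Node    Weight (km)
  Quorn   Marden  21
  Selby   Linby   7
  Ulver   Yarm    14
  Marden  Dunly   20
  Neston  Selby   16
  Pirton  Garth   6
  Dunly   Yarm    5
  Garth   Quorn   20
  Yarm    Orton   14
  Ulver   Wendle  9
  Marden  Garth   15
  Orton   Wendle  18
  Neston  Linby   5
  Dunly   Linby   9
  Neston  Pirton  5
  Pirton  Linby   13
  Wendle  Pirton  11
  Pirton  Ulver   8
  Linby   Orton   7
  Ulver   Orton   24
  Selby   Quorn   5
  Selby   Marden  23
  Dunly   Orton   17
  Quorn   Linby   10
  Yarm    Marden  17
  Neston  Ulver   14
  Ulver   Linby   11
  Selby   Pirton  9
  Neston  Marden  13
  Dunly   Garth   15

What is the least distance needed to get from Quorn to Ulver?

Running Dijkstra from Quorn:
Quorn: 0
Selby: 5  (via Quorn)
Linby: 10  (via Quorn)
Pirton: 14  (via Selby)
Neston: 15  (via Linby)
Orton: 17  (via Linby)
Dunly: 19  (via Linby)
Garth: 20  (via Quorn)
Marden: 21  (via Quorn)
Ulver: 21  (via Linby)
Shortest route: Quorn → Linby → Ulver = 21 km.

21 km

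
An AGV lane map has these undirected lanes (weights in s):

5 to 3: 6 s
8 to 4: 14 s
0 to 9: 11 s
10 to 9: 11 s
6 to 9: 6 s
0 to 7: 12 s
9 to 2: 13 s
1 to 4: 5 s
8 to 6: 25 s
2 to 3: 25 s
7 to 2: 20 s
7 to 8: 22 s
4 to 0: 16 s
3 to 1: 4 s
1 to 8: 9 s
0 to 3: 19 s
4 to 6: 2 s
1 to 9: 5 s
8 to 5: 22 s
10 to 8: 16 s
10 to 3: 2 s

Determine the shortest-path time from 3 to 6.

11 s

Shortest distances from 3:
3: 0
10: 2  (via 3)
1: 4  (via 3)
5: 6  (via 3)
4: 9  (via 1)
9: 9  (via 1)
6: 11  (via 4)
Shortest route: 3 → 1 → 4 → 6 = 11 s.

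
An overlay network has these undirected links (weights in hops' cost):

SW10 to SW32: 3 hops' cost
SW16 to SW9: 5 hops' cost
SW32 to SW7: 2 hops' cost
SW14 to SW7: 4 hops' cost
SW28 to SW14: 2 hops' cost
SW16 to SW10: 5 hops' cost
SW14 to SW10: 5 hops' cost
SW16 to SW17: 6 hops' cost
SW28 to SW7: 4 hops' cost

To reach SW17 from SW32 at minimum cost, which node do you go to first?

Enumerating some paths:
SW32 - SW10 - SW16 - SW17: 3+5+6 = 14
SW32 - SW7 - SW14 - SW10 - SW16 - SW17: 2+4+5+5+6 = 22
SW32 - SW7 - SW28 - SW14 - SW10 - SW16 - SW17: 2+4+2+5+5+6 = 24
Cheapest is SW32 - SW10 - SW16 - SW17 at 14 hops' cost.
So from SW32 the first move is to SW10.

SW10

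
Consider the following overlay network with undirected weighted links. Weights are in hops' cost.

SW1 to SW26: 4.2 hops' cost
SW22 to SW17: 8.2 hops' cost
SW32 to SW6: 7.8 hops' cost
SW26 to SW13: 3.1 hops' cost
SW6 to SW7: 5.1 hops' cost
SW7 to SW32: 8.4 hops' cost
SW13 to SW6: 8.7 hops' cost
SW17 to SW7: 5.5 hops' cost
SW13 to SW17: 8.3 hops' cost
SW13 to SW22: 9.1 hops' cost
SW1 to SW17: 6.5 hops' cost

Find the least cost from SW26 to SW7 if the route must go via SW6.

Shortest SW26→SW6: SW26 → SW13 → SW6 = 11.8
Best SW6 to SW7: SW6 → SW7 costing 5.1
Total via SW6: 11.8 + 5.1 = 16.9 hops' cost.

16.9 hops' cost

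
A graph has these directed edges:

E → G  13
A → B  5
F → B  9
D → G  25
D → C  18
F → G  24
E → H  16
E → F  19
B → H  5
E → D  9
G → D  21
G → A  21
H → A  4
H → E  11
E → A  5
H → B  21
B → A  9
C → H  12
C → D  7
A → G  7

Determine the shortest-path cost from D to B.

39

Shortest distances from D:
D: 0
C: 18  (via D)
G: 25  (via D)
H: 30  (via C)
A: 34  (via H)
B: 39  (via A)
Shortest route: D–C–H–A–B = 39.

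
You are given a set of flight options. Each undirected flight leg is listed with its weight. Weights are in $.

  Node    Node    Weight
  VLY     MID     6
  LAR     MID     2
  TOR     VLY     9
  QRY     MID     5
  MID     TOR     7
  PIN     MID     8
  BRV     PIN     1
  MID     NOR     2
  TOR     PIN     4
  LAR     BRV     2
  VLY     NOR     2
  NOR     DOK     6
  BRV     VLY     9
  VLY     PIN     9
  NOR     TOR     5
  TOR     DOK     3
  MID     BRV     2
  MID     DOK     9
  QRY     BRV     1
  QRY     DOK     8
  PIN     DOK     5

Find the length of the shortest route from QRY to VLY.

Candidate routes:
QRY–BRV–MID–VLY: 1+2+6 = 9
QRY–BRV–MID–NOR–VLY: 1+2+2+2 = 7
Cheapest is QRY–BRV–MID–NOR–VLY at $7.

$7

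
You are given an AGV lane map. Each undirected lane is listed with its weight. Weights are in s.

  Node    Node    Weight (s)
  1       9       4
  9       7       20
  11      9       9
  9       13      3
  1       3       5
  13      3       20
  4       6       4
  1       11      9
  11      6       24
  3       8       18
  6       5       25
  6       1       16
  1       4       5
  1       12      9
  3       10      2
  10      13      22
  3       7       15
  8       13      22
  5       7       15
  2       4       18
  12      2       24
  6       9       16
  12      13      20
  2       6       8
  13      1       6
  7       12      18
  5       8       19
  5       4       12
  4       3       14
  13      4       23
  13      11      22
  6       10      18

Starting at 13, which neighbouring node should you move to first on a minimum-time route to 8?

Candidate routes:
13–1–3–8: 6+5+18 = 29
13–9–1–3–8: 3+4+5+18 = 30
13–8: 22 = 22
The minimum is 22 s via 13–8.
So from 13 the first move is to 8.

8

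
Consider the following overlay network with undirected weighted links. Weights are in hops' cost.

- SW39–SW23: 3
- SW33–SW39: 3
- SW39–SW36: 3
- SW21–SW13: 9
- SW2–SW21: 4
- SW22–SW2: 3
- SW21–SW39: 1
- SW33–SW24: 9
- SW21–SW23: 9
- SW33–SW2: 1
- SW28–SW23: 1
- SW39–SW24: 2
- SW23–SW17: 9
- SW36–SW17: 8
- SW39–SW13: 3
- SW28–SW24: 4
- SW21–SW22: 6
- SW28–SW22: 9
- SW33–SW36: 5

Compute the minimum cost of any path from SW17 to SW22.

Compare a few routes:
SW17 - SW36 - SW39 - SW33 - SW2 - SW22: 8+3+3+1+3 = 18
SW17 - SW36 - SW33 - SW2 - SW22: 8+5+1+3 = 17
Cheapest is SW17 - SW36 - SW33 - SW2 - SW22 at 17 hops' cost.

17 hops' cost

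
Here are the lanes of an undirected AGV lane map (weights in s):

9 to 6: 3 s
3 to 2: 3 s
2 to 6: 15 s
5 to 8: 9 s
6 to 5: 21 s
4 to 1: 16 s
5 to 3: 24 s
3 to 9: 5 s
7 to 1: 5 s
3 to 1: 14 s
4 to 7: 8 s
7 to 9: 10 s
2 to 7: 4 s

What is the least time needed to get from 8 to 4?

48 s

Settle nodes by increasing distance from 8:
8: 0
5: 9  (via 8)
6: 30  (via 5)
3: 33  (via 5)
9: 33  (via 6)
2: 36  (via 3)
7: 40  (via 2)
1: 45  (via 7)
4: 48  (via 7)
Shortest route: 8–5–3–2–7–4 = 48 s.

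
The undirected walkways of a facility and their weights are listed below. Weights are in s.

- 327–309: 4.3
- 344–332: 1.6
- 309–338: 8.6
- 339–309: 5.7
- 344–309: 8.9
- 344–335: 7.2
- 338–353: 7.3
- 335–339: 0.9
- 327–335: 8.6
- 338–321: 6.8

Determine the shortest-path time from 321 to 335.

Settle nodes by increasing distance from 321:
321: 0
338: 6.8  (via 321)
353: 14.1  (via 338)
309: 15.4  (via 338)
327: 19.7  (via 309)
339: 21.1  (via 309)
335: 22  (via 339)
Shortest route: 321–338–309–339–335 = 22 s.

22 s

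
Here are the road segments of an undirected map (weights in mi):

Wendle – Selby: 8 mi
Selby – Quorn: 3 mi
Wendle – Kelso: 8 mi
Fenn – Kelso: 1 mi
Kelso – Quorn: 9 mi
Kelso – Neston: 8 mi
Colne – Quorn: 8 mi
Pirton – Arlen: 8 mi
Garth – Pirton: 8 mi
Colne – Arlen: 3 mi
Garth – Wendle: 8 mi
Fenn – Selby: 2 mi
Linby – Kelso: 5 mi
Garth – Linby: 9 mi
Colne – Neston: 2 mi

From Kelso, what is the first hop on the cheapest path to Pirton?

Compare a few routes:
Kelso → Neston → Colne → Arlen → Pirton: 8+2+3+8 = 21
Kelso → Wendle → Garth → Pirton: 8+8+8 = 24
Kelso → Linby → Garth → Pirton: 5+9+8 = 22
Cheapest is Kelso → Neston → Colne → Arlen → Pirton at 21 mi.
So from Kelso the first move is to Neston.

Neston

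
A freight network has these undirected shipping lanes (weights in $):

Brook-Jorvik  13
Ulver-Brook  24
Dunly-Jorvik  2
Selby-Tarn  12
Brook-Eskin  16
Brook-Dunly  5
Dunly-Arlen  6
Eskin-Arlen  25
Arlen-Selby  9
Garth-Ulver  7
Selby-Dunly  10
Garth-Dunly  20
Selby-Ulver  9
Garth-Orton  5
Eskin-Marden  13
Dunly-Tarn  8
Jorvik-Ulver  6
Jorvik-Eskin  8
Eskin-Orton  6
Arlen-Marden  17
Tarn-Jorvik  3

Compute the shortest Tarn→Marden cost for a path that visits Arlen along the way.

Best Tarn to Arlen: Tarn → Jorvik → Dunly → Arlen costing 11
Shortest Arlen→Marden: Arlen → Marden = 17
Total via Arlen: 11 + 17 = $28.

$28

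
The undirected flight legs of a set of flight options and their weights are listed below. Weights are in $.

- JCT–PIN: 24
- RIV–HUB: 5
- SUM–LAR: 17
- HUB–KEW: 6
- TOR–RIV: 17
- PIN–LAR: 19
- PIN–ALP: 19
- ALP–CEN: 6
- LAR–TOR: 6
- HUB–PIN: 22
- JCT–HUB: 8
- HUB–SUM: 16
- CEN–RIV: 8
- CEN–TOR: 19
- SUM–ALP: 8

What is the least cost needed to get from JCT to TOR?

Running Dijkstra from JCT:
JCT: 0
HUB: 8  (via JCT)
RIV: 13  (via HUB)
KEW: 14  (via HUB)
CEN: 21  (via RIV)
PIN: 24  (via JCT)
SUM: 24  (via HUB)
ALP: 27  (via CEN)
TOR: 30  (via RIV)
Shortest route: JCT–HUB–RIV–TOR = $30.

$30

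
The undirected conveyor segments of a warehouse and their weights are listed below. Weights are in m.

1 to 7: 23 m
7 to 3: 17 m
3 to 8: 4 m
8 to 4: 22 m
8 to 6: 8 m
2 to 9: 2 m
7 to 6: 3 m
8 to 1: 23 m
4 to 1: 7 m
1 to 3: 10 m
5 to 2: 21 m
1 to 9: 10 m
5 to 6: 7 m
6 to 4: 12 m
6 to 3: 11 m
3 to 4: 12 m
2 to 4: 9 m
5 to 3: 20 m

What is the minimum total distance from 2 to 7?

Enumerating some paths:
2–5–6–7: 21+7+3 = 31
2–4–6–7: 9+12+3 = 24
2–9–1–4–6–7: 2+10+7+12+3 = 34
Cheapest is 2–4–6–7 at 24 m.

24 m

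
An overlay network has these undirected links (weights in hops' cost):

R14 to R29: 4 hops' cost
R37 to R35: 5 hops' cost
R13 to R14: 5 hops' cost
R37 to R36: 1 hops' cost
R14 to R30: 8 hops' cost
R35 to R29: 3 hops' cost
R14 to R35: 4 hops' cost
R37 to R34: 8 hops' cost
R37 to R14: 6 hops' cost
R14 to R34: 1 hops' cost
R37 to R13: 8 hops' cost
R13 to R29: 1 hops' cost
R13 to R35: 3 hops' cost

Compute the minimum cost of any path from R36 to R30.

Candidate routes:
R36 - R37 - R35 - R29 - R14 - R30: 1+5+3+4+8 = 21
R36 - R37 - R34 - R14 - R30: 1+8+1+8 = 18
R36 - R37 - R35 - R14 - R30: 1+5+4+8 = 18
R36 - R37 - R14 - R30: 1+6+8 = 15
The minimum is 15 hops' cost via R36 - R37 - R14 - R30.

15 hops' cost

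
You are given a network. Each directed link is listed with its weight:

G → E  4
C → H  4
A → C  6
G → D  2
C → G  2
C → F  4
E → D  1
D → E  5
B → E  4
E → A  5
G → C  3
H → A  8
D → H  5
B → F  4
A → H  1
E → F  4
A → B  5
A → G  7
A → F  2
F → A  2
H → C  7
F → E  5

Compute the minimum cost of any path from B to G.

Candidate routes:
B - F - A - G: 4+2+7 = 13
B - F - A - C - G: 4+2+6+2 = 14
B - E - A - G: 4+5+7 = 16
The minimum is 13 via B - F - A - G.

13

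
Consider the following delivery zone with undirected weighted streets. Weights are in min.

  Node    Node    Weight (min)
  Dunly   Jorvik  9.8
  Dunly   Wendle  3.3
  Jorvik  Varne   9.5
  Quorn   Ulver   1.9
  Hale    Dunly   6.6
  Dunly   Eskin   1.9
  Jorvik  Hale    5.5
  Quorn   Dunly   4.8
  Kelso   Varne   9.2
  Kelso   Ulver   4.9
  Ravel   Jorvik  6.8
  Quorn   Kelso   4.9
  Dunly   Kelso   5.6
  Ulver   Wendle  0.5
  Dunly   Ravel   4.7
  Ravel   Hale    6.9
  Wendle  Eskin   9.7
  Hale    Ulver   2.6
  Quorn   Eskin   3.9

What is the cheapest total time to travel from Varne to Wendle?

Shortest distances from Varne:
Varne: 0
Kelso: 9.2  (via Varne)
Jorvik: 9.5  (via Varne)
Ulver: 14.1  (via Kelso)
Quorn: 14.1  (via Kelso)
Wendle: 14.6  (via Ulver)
Shortest route: Varne–Kelso–Ulver–Wendle = 14.6 min.

14.6 min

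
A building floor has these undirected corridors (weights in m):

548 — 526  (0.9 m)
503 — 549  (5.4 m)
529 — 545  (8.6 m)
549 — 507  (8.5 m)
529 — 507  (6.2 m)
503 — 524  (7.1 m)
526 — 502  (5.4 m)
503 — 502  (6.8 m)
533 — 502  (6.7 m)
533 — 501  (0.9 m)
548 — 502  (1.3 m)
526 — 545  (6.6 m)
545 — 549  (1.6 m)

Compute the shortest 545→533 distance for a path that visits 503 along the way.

20.5 m

Shortest 545→503: 545–549–503 = 7
Best 503 to 533: 503–502–533 costing 13.5
Total via 503: 7 + 13.5 = 20.5 m.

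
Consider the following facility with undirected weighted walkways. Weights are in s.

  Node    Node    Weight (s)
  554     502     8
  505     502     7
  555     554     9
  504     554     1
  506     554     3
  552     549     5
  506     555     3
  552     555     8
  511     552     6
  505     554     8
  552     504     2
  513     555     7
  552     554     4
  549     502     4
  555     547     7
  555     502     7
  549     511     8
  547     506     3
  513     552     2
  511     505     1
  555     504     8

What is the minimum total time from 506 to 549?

11 s

Settle nodes by increasing distance from 506:
506: 0
555: 3  (via 506)
554: 3  (via 506)
547: 3  (via 506)
504: 4  (via 554)
552: 6  (via 504)
513: 8  (via 552)
502: 10  (via 555)
549: 11  (via 552)
Shortest route: 506–554–504–552–549 = 11 s.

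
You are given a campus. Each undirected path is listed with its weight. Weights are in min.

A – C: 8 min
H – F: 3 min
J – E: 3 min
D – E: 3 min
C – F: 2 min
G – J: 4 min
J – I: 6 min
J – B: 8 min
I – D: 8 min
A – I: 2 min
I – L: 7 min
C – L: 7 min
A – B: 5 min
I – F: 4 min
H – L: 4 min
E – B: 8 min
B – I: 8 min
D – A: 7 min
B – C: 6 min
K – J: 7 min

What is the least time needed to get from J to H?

Running Dijkstra from J:
J: 0
E: 3  (via J)
G: 4  (via J)
D: 6  (via E)
I: 6  (via J)
K: 7  (via J)
A: 8  (via I)
B: 8  (via J)
F: 10  (via I)
C: 12  (via F)
H: 13  (via F)
Shortest route: J → I → F → H = 13 min.

13 min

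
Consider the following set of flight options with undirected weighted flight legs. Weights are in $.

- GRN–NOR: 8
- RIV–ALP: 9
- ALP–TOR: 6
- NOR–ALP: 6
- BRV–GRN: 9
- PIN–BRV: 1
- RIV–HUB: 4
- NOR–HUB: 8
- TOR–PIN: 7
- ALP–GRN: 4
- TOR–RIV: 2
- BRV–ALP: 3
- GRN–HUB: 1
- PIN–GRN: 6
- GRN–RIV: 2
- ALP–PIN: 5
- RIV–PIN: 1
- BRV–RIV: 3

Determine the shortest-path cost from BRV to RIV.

$2

Compare a few routes:
BRV–PIN–RIV: 1+1 = 2
BRV–RIV: 3 = 3
Cheapest is BRV–PIN–RIV at $2.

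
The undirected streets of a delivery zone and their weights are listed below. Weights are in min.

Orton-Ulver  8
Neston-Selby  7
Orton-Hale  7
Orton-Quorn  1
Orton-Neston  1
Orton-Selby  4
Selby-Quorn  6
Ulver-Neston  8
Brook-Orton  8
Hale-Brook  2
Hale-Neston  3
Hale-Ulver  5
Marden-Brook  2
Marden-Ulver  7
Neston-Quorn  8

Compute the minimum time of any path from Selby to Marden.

Candidate routes:
Selby–Neston–Hale–Brook–Marden: 7+3+2+2 = 14
Selby–Orton–Brook–Marden: 4+8+2 = 14
Selby–Orton–Neston–Hale–Brook–Marden: 4+1+3+2+2 = 12
The minimum is 12 min via Selby–Orton–Neston–Hale–Brook–Marden.

12 min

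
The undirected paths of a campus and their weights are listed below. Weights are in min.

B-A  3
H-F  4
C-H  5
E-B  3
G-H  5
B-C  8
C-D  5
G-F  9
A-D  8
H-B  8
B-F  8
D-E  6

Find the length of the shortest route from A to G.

Shortest distances from A:
A: 0
B: 3  (via A)
E: 6  (via B)
D: 8  (via A)
C: 11  (via B)
F: 11  (via B)
H: 11  (via B)
G: 16  (via H)
Shortest route: A → B → H → G = 16 min.

16 min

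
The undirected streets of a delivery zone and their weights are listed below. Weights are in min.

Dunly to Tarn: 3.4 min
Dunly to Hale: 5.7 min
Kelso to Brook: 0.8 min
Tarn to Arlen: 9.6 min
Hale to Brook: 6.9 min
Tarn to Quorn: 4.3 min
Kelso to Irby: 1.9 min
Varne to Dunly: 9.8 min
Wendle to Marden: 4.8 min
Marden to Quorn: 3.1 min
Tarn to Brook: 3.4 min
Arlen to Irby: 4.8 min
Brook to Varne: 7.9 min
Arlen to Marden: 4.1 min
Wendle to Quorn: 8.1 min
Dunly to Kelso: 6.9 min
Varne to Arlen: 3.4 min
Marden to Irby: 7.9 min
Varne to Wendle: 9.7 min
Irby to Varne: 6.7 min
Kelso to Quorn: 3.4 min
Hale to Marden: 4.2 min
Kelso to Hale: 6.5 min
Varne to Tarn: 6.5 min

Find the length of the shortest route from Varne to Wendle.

Shortest distances from Varne:
Varne: 0
Arlen: 3.4  (via Varne)
Tarn: 6.5  (via Varne)
Irby: 6.7  (via Varne)
Marden: 7.5  (via Arlen)
Brook: 7.9  (via Varne)
Kelso: 8.6  (via Irby)
Wendle: 9.7  (via Varne)
Shortest route: Varne → Wendle = 9.7 min.

9.7 min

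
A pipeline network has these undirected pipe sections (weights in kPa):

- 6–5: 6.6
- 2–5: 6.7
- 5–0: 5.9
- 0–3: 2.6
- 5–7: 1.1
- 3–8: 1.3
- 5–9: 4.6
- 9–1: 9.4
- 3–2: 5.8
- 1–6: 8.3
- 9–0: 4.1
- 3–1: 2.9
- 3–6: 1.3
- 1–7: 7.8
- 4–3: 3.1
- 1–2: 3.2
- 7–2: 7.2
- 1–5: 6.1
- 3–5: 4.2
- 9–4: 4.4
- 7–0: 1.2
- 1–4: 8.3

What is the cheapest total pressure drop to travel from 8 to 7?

Compare a few routes:
8 - 3 - 0 - 7: 1.3+2.6+1.2 = 5.1
8 - 3 - 6 - 5 - 7: 1.3+1.3+6.6+1.1 = 10.3
8 - 3 - 5 - 7: 1.3+4.2+1.1 = 6.6
8 - 3 - 0 - 5 - 7: 1.3+2.6+5.9+1.1 = 10.9
Cheapest is 8 - 3 - 0 - 7 at 5.1 kPa.

5.1 kPa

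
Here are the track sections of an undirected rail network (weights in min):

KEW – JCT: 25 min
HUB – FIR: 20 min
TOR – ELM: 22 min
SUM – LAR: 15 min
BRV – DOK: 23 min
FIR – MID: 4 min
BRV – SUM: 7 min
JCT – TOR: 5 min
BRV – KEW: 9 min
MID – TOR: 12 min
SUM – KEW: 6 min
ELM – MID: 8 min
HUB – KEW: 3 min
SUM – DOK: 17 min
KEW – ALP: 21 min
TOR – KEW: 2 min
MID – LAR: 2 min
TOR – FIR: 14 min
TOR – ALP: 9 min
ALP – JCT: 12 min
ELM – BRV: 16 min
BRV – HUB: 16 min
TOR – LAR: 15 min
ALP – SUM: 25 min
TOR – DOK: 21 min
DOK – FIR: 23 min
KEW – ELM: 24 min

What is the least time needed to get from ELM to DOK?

35 min

Enumerating some paths:
ELM → MID → FIR → DOK: 8+4+23 = 35
ELM → BRV → DOK: 16+23 = 39
ELM → BRV → SUM → DOK: 16+7+17 = 40
The minimum is 35 min via ELM → MID → FIR → DOK.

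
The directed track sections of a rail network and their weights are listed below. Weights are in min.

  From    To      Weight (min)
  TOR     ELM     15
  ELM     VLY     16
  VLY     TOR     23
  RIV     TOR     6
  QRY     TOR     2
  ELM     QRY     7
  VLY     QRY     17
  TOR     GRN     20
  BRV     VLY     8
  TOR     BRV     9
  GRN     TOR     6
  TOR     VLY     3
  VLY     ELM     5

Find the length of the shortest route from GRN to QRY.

21 min

Settle nodes by increasing distance from GRN:
GRN: 0
TOR: 6  (via GRN)
VLY: 9  (via TOR)
ELM: 14  (via VLY)
BRV: 15  (via TOR)
QRY: 21  (via ELM)
Shortest route: GRN–TOR–VLY–ELM–QRY = 21 min.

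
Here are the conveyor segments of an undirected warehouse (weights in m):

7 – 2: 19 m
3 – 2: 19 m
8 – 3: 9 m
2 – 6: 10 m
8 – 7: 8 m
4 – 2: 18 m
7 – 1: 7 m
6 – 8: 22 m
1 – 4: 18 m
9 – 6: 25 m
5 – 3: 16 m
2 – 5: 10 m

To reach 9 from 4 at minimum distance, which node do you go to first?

2

Enumerating some paths:
4–2–6–9: 18+10+25 = 53
4–1–7–8–6–9: 18+7+8+22+25 = 80
4–1–7–2–6–9: 18+7+19+10+25 = 79
4–2–7–8–6–9: 18+19+8+22+25 = 92
Cheapest is 4–2–6–9 at 53 m.
So from 4 the first move is to 2.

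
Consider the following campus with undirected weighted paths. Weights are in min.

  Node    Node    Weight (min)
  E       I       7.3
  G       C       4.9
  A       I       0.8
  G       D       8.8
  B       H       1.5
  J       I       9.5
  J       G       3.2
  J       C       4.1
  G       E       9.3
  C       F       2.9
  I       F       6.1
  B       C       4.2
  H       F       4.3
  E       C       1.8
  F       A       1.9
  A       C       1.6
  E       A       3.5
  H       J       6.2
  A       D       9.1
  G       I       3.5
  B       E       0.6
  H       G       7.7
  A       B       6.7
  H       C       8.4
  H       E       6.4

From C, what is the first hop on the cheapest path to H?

E

Candidate routes:
C → B → H: 4.2+1.5 = 5.7
C → E → B → H: 1.8+0.6+1.5 = 3.9
The minimum is 3.9 min via C → E → B → H.
So from C the first move is to E.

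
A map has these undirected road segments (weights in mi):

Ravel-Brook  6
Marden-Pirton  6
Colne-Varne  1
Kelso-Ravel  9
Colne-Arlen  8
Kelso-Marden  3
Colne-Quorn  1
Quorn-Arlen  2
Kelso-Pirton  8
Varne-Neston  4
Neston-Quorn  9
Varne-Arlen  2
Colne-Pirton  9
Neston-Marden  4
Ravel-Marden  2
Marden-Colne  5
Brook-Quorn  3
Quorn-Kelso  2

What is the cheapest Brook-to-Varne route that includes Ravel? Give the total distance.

14 mi

Best Brook to Ravel: Brook → Ravel costing 6
Shortest Ravel→Varne: Ravel → Marden → Colne → Varne = 8
Total via Ravel: 6 + 8 = 14 mi.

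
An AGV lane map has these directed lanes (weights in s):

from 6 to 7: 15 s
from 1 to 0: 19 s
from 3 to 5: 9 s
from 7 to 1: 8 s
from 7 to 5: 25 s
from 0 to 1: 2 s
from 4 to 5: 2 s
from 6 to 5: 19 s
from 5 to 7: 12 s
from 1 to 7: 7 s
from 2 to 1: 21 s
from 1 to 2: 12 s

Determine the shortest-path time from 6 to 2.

35 s

Settle nodes by increasing distance from 6:
6: 0
7: 15  (via 6)
5: 19  (via 6)
1: 23  (via 7)
2: 35  (via 1)
Shortest route: 6–7–1–2 = 35 s.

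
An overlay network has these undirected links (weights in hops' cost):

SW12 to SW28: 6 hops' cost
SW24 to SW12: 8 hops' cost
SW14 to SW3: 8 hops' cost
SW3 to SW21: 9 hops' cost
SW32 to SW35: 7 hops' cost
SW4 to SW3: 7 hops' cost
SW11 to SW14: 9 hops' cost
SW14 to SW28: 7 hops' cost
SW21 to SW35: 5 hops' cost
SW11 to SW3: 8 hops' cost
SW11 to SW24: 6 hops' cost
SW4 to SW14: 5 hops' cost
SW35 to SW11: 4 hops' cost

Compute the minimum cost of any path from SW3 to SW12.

Shortest distances from SW3:
SW3: 0
SW4: 7  (via SW3)
SW14: 8  (via SW3)
SW11: 8  (via SW3)
SW21: 9  (via SW3)
SW35: 12  (via SW11)
SW24: 14  (via SW11)
SW28: 15  (via SW14)
SW32: 19  (via SW35)
SW12: 21  (via SW28)
Shortest route: SW3–SW14–SW28–SW12 = 21 hops' cost.

21 hops' cost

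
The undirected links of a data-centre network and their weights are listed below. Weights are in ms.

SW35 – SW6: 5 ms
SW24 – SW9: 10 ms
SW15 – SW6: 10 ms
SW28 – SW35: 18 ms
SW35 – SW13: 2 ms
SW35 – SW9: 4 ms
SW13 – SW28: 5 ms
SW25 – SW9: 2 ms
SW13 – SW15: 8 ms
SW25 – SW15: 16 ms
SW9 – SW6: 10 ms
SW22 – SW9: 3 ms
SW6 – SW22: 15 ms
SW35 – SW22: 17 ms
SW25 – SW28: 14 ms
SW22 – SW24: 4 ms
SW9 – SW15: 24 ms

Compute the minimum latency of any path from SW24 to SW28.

Settle nodes by increasing distance from SW24:
SW24: 0
SW22: 4  (via SW24)
SW9: 7  (via SW22)
SW25: 9  (via SW9)
SW35: 11  (via SW9)
SW13: 13  (via SW35)
SW6: 16  (via SW35)
SW28: 18  (via SW13)
Shortest route: SW24–SW22–SW9–SW35–SW13–SW28 = 18 ms.

18 ms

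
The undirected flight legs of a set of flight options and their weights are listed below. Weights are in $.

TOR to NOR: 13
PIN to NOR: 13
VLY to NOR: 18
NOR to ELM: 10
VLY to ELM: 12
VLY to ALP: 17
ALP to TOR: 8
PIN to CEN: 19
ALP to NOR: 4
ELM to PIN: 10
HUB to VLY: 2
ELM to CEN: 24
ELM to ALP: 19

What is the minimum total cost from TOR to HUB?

$27

Compare a few routes:
TOR → ALP → VLY → HUB: 8+17+2 = 27
TOR → ALP → NOR → VLY → HUB: 8+4+18+2 = 32
TOR → NOR → VLY → HUB: 13+18+2 = 33
The minimum is $27 via TOR → ALP → VLY → HUB.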